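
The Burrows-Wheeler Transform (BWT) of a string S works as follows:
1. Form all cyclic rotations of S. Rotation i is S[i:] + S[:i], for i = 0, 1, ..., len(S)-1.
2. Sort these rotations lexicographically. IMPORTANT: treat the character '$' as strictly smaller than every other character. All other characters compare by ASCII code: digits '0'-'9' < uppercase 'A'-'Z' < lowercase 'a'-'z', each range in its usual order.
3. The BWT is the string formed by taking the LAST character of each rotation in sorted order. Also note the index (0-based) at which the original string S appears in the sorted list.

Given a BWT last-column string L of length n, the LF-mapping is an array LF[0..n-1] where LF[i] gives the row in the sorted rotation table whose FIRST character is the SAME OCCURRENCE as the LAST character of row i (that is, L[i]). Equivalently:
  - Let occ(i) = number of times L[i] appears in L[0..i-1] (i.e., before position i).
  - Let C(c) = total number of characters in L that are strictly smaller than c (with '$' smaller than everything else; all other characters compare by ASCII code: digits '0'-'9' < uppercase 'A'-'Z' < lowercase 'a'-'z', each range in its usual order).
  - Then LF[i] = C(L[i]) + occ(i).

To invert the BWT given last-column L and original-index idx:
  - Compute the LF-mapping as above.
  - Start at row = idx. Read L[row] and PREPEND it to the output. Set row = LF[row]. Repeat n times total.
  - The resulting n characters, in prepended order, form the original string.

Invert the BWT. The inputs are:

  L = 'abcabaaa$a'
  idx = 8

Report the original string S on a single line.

LF mapping: 1 7 9 2 8 3 4 5 0 6
Walk LF starting at row 8, prepending L[row]:
  step 1: row=8, L[8]='$', prepend. Next row=LF[8]=0
  step 2: row=0, L[0]='a', prepend. Next row=LF[0]=1
  step 3: row=1, L[1]='b', prepend. Next row=LF[1]=7
  step 4: row=7, L[7]='a', prepend. Next row=LF[7]=5
  step 5: row=5, L[5]='a', prepend. Next row=LF[5]=3
  step 6: row=3, L[3]='a', prepend. Next row=LF[3]=2
  step 7: row=2, L[2]='c', prepend. Next row=LF[2]=9
  step 8: row=9, L[9]='a', prepend. Next row=LF[9]=6
  step 9: row=6, L[6]='a', prepend. Next row=LF[6]=4
  step 10: row=4, L[4]='b', prepend. Next row=LF[4]=8
Reversed output: baacaaaba$

Answer: baacaaaba$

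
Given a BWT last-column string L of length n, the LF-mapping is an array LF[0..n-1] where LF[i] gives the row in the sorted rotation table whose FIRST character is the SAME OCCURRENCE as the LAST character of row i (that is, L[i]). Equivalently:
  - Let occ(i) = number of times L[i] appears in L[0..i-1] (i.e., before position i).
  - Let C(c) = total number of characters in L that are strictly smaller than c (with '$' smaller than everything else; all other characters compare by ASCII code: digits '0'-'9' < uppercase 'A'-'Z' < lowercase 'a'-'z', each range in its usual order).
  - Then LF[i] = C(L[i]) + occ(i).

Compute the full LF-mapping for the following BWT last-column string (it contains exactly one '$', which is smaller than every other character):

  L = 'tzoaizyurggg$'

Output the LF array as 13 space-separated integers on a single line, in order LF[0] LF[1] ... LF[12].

Answer: 8 11 6 1 5 12 10 9 7 2 3 4 0

Derivation:
Char counts: '$':1, 'a':1, 'g':3, 'i':1, 'o':1, 'r':1, 't':1, 'u':1, 'y':1, 'z':2
C (first-col start): C('$')=0, C('a')=1, C('g')=2, C('i')=5, C('o')=6, C('r')=7, C('t')=8, C('u')=9, C('y')=10, C('z')=11
L[0]='t': occ=0, LF[0]=C('t')+0=8+0=8
L[1]='z': occ=0, LF[1]=C('z')+0=11+0=11
L[2]='o': occ=0, LF[2]=C('o')+0=6+0=6
L[3]='a': occ=0, LF[3]=C('a')+0=1+0=1
L[4]='i': occ=0, LF[4]=C('i')+0=5+0=5
L[5]='z': occ=1, LF[5]=C('z')+1=11+1=12
L[6]='y': occ=0, LF[6]=C('y')+0=10+0=10
L[7]='u': occ=0, LF[7]=C('u')+0=9+0=9
L[8]='r': occ=0, LF[8]=C('r')+0=7+0=7
L[9]='g': occ=0, LF[9]=C('g')+0=2+0=2
L[10]='g': occ=1, LF[10]=C('g')+1=2+1=3
L[11]='g': occ=2, LF[11]=C('g')+2=2+2=4
L[12]='$': occ=0, LF[12]=C('$')+0=0+0=0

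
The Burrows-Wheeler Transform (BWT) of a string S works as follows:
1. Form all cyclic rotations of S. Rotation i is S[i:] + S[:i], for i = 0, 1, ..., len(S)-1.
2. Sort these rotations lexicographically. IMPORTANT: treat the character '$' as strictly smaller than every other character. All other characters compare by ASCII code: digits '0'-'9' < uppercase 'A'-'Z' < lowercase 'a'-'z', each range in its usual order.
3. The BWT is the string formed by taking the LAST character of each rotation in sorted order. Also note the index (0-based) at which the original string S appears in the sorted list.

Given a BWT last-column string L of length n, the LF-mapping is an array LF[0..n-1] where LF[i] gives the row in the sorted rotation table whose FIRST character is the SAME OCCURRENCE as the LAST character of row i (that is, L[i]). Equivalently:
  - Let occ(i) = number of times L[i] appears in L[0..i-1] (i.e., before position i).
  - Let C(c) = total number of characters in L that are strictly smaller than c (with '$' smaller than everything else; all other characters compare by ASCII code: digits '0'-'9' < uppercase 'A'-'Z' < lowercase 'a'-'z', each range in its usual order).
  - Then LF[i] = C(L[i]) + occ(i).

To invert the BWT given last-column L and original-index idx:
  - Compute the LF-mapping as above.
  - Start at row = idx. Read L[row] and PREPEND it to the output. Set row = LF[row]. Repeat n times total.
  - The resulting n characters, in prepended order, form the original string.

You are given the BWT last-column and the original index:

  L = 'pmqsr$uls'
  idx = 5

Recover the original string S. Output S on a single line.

LF mapping: 3 2 4 6 5 0 8 1 7
Walk LF starting at row 5, prepending L[row]:
  step 1: row=5, L[5]='$', prepend. Next row=LF[5]=0
  step 2: row=0, L[0]='p', prepend. Next row=LF[0]=3
  step 3: row=3, L[3]='s', prepend. Next row=LF[3]=6
  step 4: row=6, L[6]='u', prepend. Next row=LF[6]=8
  step 5: row=8, L[8]='s', prepend. Next row=LF[8]=7
  step 6: row=7, L[7]='l', prepend. Next row=LF[7]=1
  step 7: row=1, L[1]='m', prepend. Next row=LF[1]=2
  step 8: row=2, L[2]='q', prepend. Next row=LF[2]=4
  step 9: row=4, L[4]='r', prepend. Next row=LF[4]=5
Reversed output: rqmlsusp$

Answer: rqmlsusp$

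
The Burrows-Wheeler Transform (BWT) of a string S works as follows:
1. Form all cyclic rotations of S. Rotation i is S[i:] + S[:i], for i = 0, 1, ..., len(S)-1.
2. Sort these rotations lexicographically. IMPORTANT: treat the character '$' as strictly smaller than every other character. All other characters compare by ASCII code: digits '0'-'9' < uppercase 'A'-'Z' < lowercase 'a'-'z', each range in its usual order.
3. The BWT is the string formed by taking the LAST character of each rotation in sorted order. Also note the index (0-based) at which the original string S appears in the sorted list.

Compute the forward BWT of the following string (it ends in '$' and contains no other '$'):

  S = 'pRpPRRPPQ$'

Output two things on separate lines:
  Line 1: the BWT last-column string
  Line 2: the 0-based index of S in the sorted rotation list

Answer: QRPpPRPpR$
9

Derivation:
All 10 rotations (rotation i = S[i:]+S[:i]):
  rot[0] = pRpPRRPPQ$
  rot[1] = RpPRRPPQ$p
  rot[2] = pPRRPPQ$pR
  rot[3] = PRRPPQ$pRp
  rot[4] = RRPPQ$pRpP
  rot[5] = RPPQ$pRpPR
  rot[6] = PPQ$pRpPRR
  rot[7] = PQ$pRpPRRP
  rot[8] = Q$pRpPRRPP
  rot[9] = $pRpPRRPPQ
Sorted (with $ < everything):
  sorted[0] = $pRpPRRPPQ  (last char: 'Q')
  sorted[1] = PPQ$pRpPRR  (last char: 'R')
  sorted[2] = PQ$pRpPRRP  (last char: 'P')
  sorted[3] = PRRPPQ$pRp  (last char: 'p')
  sorted[4] = Q$pRpPRRPP  (last char: 'P')
  sorted[5] = RPPQ$pRpPR  (last char: 'R')
  sorted[6] = RRPPQ$pRpP  (last char: 'P')
  sorted[7] = RpPRRPPQ$p  (last char: 'p')
  sorted[8] = pPRRPPQ$pR  (last char: 'R')
  sorted[9] = pRpPRRPPQ$  (last char: '$')
Last column: QRPpPRPpR$
Original string S is at sorted index 9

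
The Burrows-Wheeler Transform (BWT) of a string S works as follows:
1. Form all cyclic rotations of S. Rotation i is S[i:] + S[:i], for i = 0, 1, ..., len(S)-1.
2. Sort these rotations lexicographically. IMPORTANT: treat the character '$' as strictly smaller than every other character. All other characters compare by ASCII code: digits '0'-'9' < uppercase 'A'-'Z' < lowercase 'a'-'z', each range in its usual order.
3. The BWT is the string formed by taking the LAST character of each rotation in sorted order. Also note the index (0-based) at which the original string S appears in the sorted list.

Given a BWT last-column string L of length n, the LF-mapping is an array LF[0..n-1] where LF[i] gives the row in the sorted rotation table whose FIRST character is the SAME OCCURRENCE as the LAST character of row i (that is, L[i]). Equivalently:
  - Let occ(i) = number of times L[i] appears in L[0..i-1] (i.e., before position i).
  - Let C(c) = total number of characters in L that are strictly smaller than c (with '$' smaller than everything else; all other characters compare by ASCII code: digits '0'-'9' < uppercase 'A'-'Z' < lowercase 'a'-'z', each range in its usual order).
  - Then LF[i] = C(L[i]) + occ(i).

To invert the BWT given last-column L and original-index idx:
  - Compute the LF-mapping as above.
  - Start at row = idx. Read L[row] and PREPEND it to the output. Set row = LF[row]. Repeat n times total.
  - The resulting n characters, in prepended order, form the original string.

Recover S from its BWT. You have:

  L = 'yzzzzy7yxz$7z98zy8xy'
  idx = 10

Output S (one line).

Answer: yxzyzz8z7yz8zy9z7xy$

Derivation:
LF mapping: 8 13 14 15 16 9 1 10 6 17 0 2 18 5 3 19 11 4 7 12
Walk LF starting at row 10, prepending L[row]:
  step 1: row=10, L[10]='$', prepend. Next row=LF[10]=0
  step 2: row=0, L[0]='y', prepend. Next row=LF[0]=8
  step 3: row=8, L[8]='x', prepend. Next row=LF[8]=6
  step 4: row=6, L[6]='7', prepend. Next row=LF[6]=1
  step 5: row=1, L[1]='z', prepend. Next row=LF[1]=13
  step 6: row=13, L[13]='9', prepend. Next row=LF[13]=5
  step 7: row=5, L[5]='y', prepend. Next row=LF[5]=9
  step 8: row=9, L[9]='z', prepend. Next row=LF[9]=17
  step 9: row=17, L[17]='8', prepend. Next row=LF[17]=4
  step 10: row=4, L[4]='z', prepend. Next row=LF[4]=16
  step 11: row=16, L[16]='y', prepend. Next row=LF[16]=11
  step 12: row=11, L[11]='7', prepend. Next row=LF[11]=2
  step 13: row=2, L[2]='z', prepend. Next row=LF[2]=14
  step 14: row=14, L[14]='8', prepend. Next row=LF[14]=3
  step 15: row=3, L[3]='z', prepend. Next row=LF[3]=15
  step 16: row=15, L[15]='z', prepend. Next row=LF[15]=19
  step 17: row=19, L[19]='y', prepend. Next row=LF[19]=12
  step 18: row=12, L[12]='z', prepend. Next row=LF[12]=18
  step 19: row=18, L[18]='x', prepend. Next row=LF[18]=7
  step 20: row=7, L[7]='y', prepend. Next row=LF[7]=10
Reversed output: yxzyzz8z7yz8zy9z7xy$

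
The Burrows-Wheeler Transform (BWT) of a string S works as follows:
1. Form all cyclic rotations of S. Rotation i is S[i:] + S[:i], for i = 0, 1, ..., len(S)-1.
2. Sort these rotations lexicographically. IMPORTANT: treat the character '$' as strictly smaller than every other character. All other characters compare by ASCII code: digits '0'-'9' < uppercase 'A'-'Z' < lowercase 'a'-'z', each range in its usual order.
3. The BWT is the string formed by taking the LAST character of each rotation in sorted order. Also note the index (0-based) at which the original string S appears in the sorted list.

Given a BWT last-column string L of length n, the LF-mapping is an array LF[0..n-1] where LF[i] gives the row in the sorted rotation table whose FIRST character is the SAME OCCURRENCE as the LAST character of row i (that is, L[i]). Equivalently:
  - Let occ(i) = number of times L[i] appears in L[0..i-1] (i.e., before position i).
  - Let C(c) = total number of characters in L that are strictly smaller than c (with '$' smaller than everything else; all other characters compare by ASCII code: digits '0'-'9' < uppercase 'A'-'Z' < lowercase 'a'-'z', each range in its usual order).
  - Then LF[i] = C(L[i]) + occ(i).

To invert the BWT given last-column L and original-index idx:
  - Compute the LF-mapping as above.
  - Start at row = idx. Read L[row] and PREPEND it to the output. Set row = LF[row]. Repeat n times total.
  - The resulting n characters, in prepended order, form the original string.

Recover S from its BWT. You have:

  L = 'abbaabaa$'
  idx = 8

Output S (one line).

Answer: babaaaba$

Derivation:
LF mapping: 1 6 7 2 3 8 4 5 0
Walk LF starting at row 8, prepending L[row]:
  step 1: row=8, L[8]='$', prepend. Next row=LF[8]=0
  step 2: row=0, L[0]='a', prepend. Next row=LF[0]=1
  step 3: row=1, L[1]='b', prepend. Next row=LF[1]=6
  step 4: row=6, L[6]='a', prepend. Next row=LF[6]=4
  step 5: row=4, L[4]='a', prepend. Next row=LF[4]=3
  step 6: row=3, L[3]='a', prepend. Next row=LF[3]=2
  step 7: row=2, L[2]='b', prepend. Next row=LF[2]=7
  step 8: row=7, L[7]='a', prepend. Next row=LF[7]=5
  step 9: row=5, L[5]='b', prepend. Next row=LF[5]=8
Reversed output: babaaaba$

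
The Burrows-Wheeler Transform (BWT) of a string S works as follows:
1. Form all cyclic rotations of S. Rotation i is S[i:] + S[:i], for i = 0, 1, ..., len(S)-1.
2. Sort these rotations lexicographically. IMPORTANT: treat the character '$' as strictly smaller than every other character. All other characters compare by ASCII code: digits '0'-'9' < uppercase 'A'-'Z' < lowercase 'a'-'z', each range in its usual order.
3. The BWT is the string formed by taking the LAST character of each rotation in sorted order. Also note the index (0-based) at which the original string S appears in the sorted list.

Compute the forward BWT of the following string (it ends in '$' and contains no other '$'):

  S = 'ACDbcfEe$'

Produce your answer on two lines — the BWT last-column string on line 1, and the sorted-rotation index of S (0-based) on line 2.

All 9 rotations (rotation i = S[i:]+S[:i]):
  rot[0] = ACDbcfEe$
  rot[1] = CDbcfEe$A
  rot[2] = DbcfEe$AC
  rot[3] = bcfEe$ACD
  rot[4] = cfEe$ACDb
  rot[5] = fEe$ACDbc
  rot[6] = Ee$ACDbcf
  rot[7] = e$ACDbcfE
  rot[8] = $ACDbcfEe
Sorted (with $ < everything):
  sorted[0] = $ACDbcfEe  (last char: 'e')
  sorted[1] = ACDbcfEe$  (last char: '$')
  sorted[2] = CDbcfEe$A  (last char: 'A')
  sorted[3] = DbcfEe$AC  (last char: 'C')
  sorted[4] = Ee$ACDbcf  (last char: 'f')
  sorted[5] = bcfEe$ACD  (last char: 'D')
  sorted[6] = cfEe$ACDb  (last char: 'b')
  sorted[7] = e$ACDbcfE  (last char: 'E')
  sorted[8] = fEe$ACDbc  (last char: 'c')
Last column: e$ACfDbEc
Original string S is at sorted index 1

Answer: e$ACfDbEc
1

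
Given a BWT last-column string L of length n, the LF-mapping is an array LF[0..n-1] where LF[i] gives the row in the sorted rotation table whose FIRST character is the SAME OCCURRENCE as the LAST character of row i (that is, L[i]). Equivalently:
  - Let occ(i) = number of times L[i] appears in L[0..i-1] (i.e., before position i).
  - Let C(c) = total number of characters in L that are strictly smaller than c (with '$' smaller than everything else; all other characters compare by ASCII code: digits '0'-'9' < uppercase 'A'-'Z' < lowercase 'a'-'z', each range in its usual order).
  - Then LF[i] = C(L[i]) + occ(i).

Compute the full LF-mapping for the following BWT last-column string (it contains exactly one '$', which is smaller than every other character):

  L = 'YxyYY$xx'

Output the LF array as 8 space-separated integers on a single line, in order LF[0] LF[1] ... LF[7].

Char counts: '$':1, 'Y':3, 'x':3, 'y':1
C (first-col start): C('$')=0, C('Y')=1, C('x')=4, C('y')=7
L[0]='Y': occ=0, LF[0]=C('Y')+0=1+0=1
L[1]='x': occ=0, LF[1]=C('x')+0=4+0=4
L[2]='y': occ=0, LF[2]=C('y')+0=7+0=7
L[3]='Y': occ=1, LF[3]=C('Y')+1=1+1=2
L[4]='Y': occ=2, LF[4]=C('Y')+2=1+2=3
L[5]='$': occ=0, LF[5]=C('$')+0=0+0=0
L[6]='x': occ=1, LF[6]=C('x')+1=4+1=5
L[7]='x': occ=2, LF[7]=C('x')+2=4+2=6

Answer: 1 4 7 2 3 0 5 6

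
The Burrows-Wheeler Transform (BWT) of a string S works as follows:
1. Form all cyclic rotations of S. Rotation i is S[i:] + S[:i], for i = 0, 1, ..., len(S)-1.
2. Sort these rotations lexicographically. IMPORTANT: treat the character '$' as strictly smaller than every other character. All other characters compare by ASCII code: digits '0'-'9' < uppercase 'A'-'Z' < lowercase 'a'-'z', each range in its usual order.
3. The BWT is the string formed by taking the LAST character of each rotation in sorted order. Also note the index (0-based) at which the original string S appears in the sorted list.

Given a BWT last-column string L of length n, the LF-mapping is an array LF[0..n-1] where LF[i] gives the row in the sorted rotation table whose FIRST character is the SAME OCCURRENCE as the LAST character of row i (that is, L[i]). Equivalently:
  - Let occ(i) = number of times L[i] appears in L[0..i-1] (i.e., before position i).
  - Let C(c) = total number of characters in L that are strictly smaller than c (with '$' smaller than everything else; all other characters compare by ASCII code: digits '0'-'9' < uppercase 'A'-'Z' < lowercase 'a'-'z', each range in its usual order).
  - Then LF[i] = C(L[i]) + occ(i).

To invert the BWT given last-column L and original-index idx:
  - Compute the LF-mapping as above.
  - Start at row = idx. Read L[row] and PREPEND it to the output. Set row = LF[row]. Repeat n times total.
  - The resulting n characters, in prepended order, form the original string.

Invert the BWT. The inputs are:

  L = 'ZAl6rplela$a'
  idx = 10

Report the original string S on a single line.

Answer: parallelA6Z$

Derivation:
LF mapping: 3 2 7 1 11 10 8 6 9 4 0 5
Walk LF starting at row 10, prepending L[row]:
  step 1: row=10, L[10]='$', prepend. Next row=LF[10]=0
  step 2: row=0, L[0]='Z', prepend. Next row=LF[0]=3
  step 3: row=3, L[3]='6', prepend. Next row=LF[3]=1
  step 4: row=1, L[1]='A', prepend. Next row=LF[1]=2
  step 5: row=2, L[2]='l', prepend. Next row=LF[2]=7
  step 6: row=7, L[7]='e', prepend. Next row=LF[7]=6
  step 7: row=6, L[6]='l', prepend. Next row=LF[6]=8
  step 8: row=8, L[8]='l', prepend. Next row=LF[8]=9
  step 9: row=9, L[9]='a', prepend. Next row=LF[9]=4
  step 10: row=4, L[4]='r', prepend. Next row=LF[4]=11
  step 11: row=11, L[11]='a', prepend. Next row=LF[11]=5
  step 12: row=5, L[5]='p', prepend. Next row=LF[5]=10
Reversed output: parallelA6Z$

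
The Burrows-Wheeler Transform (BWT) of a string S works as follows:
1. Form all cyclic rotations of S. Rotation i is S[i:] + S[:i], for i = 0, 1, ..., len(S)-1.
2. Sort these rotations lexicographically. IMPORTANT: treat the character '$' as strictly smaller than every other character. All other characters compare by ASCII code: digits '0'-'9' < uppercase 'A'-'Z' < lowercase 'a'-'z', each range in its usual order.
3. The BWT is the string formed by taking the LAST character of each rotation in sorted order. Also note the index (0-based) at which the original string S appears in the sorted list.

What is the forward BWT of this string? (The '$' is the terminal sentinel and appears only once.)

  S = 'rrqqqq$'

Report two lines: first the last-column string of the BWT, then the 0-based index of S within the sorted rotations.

Answer: qqqqrr$
6

Derivation:
All 7 rotations (rotation i = S[i:]+S[:i]):
  rot[0] = rrqqqq$
  rot[1] = rqqqq$r
  rot[2] = qqqq$rr
  rot[3] = qqq$rrq
  rot[4] = qq$rrqq
  rot[5] = q$rrqqq
  rot[6] = $rrqqqq
Sorted (with $ < everything):
  sorted[0] = $rrqqqq  (last char: 'q')
  sorted[1] = q$rrqqq  (last char: 'q')
  sorted[2] = qq$rrqq  (last char: 'q')
  sorted[3] = qqq$rrq  (last char: 'q')
  sorted[4] = qqqq$rr  (last char: 'r')
  sorted[5] = rqqqq$r  (last char: 'r')
  sorted[6] = rrqqqq$  (last char: '$')
Last column: qqqqrr$
Original string S is at sorted index 6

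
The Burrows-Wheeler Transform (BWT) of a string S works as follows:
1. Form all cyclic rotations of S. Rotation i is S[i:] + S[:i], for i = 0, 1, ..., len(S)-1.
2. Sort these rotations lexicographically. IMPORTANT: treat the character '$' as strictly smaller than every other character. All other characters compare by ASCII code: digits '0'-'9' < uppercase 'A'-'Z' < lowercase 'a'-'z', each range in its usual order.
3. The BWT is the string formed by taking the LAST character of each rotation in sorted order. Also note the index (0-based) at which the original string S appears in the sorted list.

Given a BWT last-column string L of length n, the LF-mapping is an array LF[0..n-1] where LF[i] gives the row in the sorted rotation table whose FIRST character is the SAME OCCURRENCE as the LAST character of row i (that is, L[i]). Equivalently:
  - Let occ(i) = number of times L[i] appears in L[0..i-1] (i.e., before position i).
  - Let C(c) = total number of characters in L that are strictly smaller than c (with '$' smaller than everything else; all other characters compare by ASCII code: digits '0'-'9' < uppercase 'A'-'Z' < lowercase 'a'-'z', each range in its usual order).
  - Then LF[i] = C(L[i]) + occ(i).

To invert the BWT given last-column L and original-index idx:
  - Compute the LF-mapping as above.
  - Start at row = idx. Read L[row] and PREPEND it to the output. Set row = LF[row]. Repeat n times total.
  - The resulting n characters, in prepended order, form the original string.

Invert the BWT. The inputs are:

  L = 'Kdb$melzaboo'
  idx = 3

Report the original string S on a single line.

LF mapping: 1 5 3 0 8 6 7 11 2 4 9 10
Walk LF starting at row 3, prepending L[row]:
  step 1: row=3, L[3]='$', prepend. Next row=LF[3]=0
  step 2: row=0, L[0]='K', prepend. Next row=LF[0]=1
  step 3: row=1, L[1]='d', prepend. Next row=LF[1]=5
  step 4: row=5, L[5]='e', prepend. Next row=LF[5]=6
  step 5: row=6, L[6]='l', prepend. Next row=LF[6]=7
  step 6: row=7, L[7]='z', prepend. Next row=LF[7]=11
  step 7: row=11, L[11]='o', prepend. Next row=LF[11]=10
  step 8: row=10, L[10]='o', prepend. Next row=LF[10]=9
  step 9: row=9, L[9]='b', prepend. Next row=LF[9]=4
  step 10: row=4, L[4]='m', prepend. Next row=LF[4]=8
  step 11: row=8, L[8]='a', prepend. Next row=LF[8]=2
  step 12: row=2, L[2]='b', prepend. Next row=LF[2]=3
Reversed output: bamboozledK$

Answer: bamboozledK$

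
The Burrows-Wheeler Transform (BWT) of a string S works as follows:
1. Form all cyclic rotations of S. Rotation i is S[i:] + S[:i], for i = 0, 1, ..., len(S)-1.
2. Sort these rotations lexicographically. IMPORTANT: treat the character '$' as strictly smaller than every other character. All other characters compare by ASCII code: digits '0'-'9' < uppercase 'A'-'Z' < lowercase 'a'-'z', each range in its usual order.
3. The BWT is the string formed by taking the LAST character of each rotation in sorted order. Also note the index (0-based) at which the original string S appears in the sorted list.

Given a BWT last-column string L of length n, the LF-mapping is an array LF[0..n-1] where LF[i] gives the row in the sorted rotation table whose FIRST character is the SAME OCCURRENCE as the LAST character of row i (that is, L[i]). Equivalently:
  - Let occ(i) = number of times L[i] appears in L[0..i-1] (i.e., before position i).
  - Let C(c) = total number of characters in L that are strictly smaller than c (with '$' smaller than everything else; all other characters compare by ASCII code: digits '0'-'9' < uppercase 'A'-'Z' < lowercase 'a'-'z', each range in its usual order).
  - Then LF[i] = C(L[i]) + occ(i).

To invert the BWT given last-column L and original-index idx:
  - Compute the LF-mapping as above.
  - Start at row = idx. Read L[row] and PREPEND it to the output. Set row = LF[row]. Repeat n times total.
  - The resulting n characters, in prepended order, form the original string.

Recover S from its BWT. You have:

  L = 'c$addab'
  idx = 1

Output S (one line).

Answer: aadbdc$

Derivation:
LF mapping: 4 0 1 5 6 2 3
Walk LF starting at row 1, prepending L[row]:
  step 1: row=1, L[1]='$', prepend. Next row=LF[1]=0
  step 2: row=0, L[0]='c', prepend. Next row=LF[0]=4
  step 3: row=4, L[4]='d', prepend. Next row=LF[4]=6
  step 4: row=6, L[6]='b', prepend. Next row=LF[6]=3
  step 5: row=3, L[3]='d', prepend. Next row=LF[3]=5
  step 6: row=5, L[5]='a', prepend. Next row=LF[5]=2
  step 7: row=2, L[2]='a', prepend. Next row=LF[2]=1
Reversed output: aadbdc$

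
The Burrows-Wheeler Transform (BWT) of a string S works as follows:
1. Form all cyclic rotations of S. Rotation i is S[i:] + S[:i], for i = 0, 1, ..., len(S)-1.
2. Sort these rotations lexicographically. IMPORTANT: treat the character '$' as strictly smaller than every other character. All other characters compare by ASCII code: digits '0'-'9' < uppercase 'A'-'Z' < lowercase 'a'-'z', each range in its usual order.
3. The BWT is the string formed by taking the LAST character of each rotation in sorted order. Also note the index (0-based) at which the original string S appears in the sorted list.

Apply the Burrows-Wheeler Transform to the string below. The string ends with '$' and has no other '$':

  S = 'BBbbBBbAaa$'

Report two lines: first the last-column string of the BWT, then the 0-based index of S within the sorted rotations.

All 11 rotations (rotation i = S[i:]+S[:i]):
  rot[0] = BBbbBBbAaa$
  rot[1] = BbbBBbAaa$B
  rot[2] = bbBBbAaa$BB
  rot[3] = bBBbAaa$BBb
  rot[4] = BBbAaa$BBbb
  rot[5] = BbAaa$BBbbB
  rot[6] = bAaa$BBbbBB
  rot[7] = Aaa$BBbbBBb
  rot[8] = aa$BBbbBBbA
  rot[9] = a$BBbbBBbAa
  rot[10] = $BBbbBBbAaa
Sorted (with $ < everything):
  sorted[0] = $BBbbBBbAaa  (last char: 'a')
  sorted[1] = Aaa$BBbbBBb  (last char: 'b')
  sorted[2] = BBbAaa$BBbb  (last char: 'b')
  sorted[3] = BBbbBBbAaa$  (last char: '$')
  sorted[4] = BbAaa$BBbbB  (last char: 'B')
  sorted[5] = BbbBBbAaa$B  (last char: 'B')
  sorted[6] = a$BBbbBBbAa  (last char: 'a')
  sorted[7] = aa$BBbbBBbA  (last char: 'A')
  sorted[8] = bAaa$BBbbBB  (last char: 'B')
  sorted[9] = bBBbAaa$BBb  (last char: 'b')
  sorted[10] = bbBBbAaa$BB  (last char: 'B')
Last column: abb$BBaABbB
Original string S is at sorted index 3

Answer: abb$BBaABbB
3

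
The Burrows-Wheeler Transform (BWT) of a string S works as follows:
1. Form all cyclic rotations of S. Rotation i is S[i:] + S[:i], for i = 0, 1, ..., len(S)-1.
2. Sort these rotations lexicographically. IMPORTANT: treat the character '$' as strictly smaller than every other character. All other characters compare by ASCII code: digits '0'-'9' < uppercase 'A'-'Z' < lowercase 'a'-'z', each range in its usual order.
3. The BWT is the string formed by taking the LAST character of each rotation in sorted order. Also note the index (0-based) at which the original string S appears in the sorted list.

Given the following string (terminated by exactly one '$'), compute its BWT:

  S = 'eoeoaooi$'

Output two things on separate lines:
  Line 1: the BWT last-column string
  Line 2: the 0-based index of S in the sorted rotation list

All 9 rotations (rotation i = S[i:]+S[:i]):
  rot[0] = eoeoaooi$
  rot[1] = oeoaooi$e
  rot[2] = eoaooi$eo
  rot[3] = oaooi$eoe
  rot[4] = aooi$eoeo
  rot[5] = ooi$eoeoa
  rot[6] = oi$eoeoao
  rot[7] = i$eoeoaoo
  rot[8] = $eoeoaooi
Sorted (with $ < everything):
  sorted[0] = $eoeoaooi  (last char: 'i')
  sorted[1] = aooi$eoeo  (last char: 'o')
  sorted[2] = eoaooi$eo  (last char: 'o')
  sorted[3] = eoeoaooi$  (last char: '$')
  sorted[4] = i$eoeoaoo  (last char: 'o')
  sorted[5] = oaooi$eoe  (last char: 'e')
  sorted[6] = oeoaooi$e  (last char: 'e')
  sorted[7] = oi$eoeoao  (last char: 'o')
  sorted[8] = ooi$eoeoa  (last char: 'a')
Last column: ioo$oeeoa
Original string S is at sorted index 3

Answer: ioo$oeeoa
3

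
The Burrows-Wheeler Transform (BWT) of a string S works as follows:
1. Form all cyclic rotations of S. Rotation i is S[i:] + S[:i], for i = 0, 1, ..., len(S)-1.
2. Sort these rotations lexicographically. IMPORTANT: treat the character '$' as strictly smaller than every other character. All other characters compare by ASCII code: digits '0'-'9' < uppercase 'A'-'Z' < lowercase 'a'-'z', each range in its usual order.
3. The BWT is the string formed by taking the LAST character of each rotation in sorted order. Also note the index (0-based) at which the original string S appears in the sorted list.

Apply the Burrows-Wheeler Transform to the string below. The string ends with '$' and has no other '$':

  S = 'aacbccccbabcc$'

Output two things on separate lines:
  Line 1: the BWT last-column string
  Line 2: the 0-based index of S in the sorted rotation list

Answer: c$bacacccabccb
1

Derivation:
All 14 rotations (rotation i = S[i:]+S[:i]):
  rot[0] = aacbccccbabcc$
  rot[1] = acbccccbabcc$a
  rot[2] = cbccccbabcc$aa
  rot[3] = bccccbabcc$aac
  rot[4] = ccccbabcc$aacb
  rot[5] = cccbabcc$aacbc
  rot[6] = ccbabcc$aacbcc
  rot[7] = cbabcc$aacbccc
  rot[8] = babcc$aacbcccc
  rot[9] = abcc$aacbccccb
  rot[10] = bcc$aacbccccba
  rot[11] = cc$aacbccccbab
  rot[12] = c$aacbccccbabc
  rot[13] = $aacbccccbabcc
Sorted (with $ < everything):
  sorted[0] = $aacbccccbabcc  (last char: 'c')
  sorted[1] = aacbccccbabcc$  (last char: '$')
  sorted[2] = abcc$aacbccccb  (last char: 'b')
  sorted[3] = acbccccbabcc$a  (last char: 'a')
  sorted[4] = babcc$aacbcccc  (last char: 'c')
  sorted[5] = bcc$aacbccccba  (last char: 'a')
  sorted[6] = bccccbabcc$aac  (last char: 'c')
  sorted[7] = c$aacbccccbabc  (last char: 'c')
  sorted[8] = cbabcc$aacbccc  (last char: 'c')
  sorted[9] = cbccccbabcc$aa  (last char: 'a')
  sorted[10] = cc$aacbccccbab  (last char: 'b')
  sorted[11] = ccbabcc$aacbcc  (last char: 'c')
  sorted[12] = cccbabcc$aacbc  (last char: 'c')
  sorted[13] = ccccbabcc$aacb  (last char: 'b')
Last column: c$bacacccabccb
Original string S is at sorted index 1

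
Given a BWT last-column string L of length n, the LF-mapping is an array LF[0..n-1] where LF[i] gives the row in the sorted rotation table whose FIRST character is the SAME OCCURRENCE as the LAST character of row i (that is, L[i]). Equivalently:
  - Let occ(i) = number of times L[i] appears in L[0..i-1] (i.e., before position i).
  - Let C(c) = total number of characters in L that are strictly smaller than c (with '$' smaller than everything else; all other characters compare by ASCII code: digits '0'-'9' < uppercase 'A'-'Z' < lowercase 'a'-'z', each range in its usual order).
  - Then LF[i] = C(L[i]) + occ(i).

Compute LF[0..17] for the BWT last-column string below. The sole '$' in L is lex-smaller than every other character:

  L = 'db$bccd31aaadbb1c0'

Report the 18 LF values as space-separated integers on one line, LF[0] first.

Char counts: '$':1, '0':1, '1':2, '3':1, 'a':3, 'b':4, 'c':3, 'd':3
C (first-col start): C('$')=0, C('0')=1, C('1')=2, C('3')=4, C('a')=5, C('b')=8, C('c')=12, C('d')=15
L[0]='d': occ=0, LF[0]=C('d')+0=15+0=15
L[1]='b': occ=0, LF[1]=C('b')+0=8+0=8
L[2]='$': occ=0, LF[2]=C('$')+0=0+0=0
L[3]='b': occ=1, LF[3]=C('b')+1=8+1=9
L[4]='c': occ=0, LF[4]=C('c')+0=12+0=12
L[5]='c': occ=1, LF[5]=C('c')+1=12+1=13
L[6]='d': occ=1, LF[6]=C('d')+1=15+1=16
L[7]='3': occ=0, LF[7]=C('3')+0=4+0=4
L[8]='1': occ=0, LF[8]=C('1')+0=2+0=2
L[9]='a': occ=0, LF[9]=C('a')+0=5+0=5
L[10]='a': occ=1, LF[10]=C('a')+1=5+1=6
L[11]='a': occ=2, LF[11]=C('a')+2=5+2=7
L[12]='d': occ=2, LF[12]=C('d')+2=15+2=17
L[13]='b': occ=2, LF[13]=C('b')+2=8+2=10
L[14]='b': occ=3, LF[14]=C('b')+3=8+3=11
L[15]='1': occ=1, LF[15]=C('1')+1=2+1=3
L[16]='c': occ=2, LF[16]=C('c')+2=12+2=14
L[17]='0': occ=0, LF[17]=C('0')+0=1+0=1

Answer: 15 8 0 9 12 13 16 4 2 5 6 7 17 10 11 3 14 1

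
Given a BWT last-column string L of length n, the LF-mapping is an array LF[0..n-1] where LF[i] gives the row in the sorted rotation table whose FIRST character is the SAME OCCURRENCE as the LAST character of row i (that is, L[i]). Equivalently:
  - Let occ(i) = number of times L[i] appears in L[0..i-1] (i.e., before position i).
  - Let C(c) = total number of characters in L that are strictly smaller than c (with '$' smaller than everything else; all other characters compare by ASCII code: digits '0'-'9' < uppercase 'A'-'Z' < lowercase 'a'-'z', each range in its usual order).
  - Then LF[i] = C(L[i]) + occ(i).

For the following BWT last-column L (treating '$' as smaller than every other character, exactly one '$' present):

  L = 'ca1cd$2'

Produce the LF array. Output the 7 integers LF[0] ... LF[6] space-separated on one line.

Char counts: '$':1, '1':1, '2':1, 'a':1, 'c':2, 'd':1
C (first-col start): C('$')=0, C('1')=1, C('2')=2, C('a')=3, C('c')=4, C('d')=6
L[0]='c': occ=0, LF[0]=C('c')+0=4+0=4
L[1]='a': occ=0, LF[1]=C('a')+0=3+0=3
L[2]='1': occ=0, LF[2]=C('1')+0=1+0=1
L[3]='c': occ=1, LF[3]=C('c')+1=4+1=5
L[4]='d': occ=0, LF[4]=C('d')+0=6+0=6
L[5]='$': occ=0, LF[5]=C('$')+0=0+0=0
L[6]='2': occ=0, LF[6]=C('2')+0=2+0=2

Answer: 4 3 1 5 6 0 2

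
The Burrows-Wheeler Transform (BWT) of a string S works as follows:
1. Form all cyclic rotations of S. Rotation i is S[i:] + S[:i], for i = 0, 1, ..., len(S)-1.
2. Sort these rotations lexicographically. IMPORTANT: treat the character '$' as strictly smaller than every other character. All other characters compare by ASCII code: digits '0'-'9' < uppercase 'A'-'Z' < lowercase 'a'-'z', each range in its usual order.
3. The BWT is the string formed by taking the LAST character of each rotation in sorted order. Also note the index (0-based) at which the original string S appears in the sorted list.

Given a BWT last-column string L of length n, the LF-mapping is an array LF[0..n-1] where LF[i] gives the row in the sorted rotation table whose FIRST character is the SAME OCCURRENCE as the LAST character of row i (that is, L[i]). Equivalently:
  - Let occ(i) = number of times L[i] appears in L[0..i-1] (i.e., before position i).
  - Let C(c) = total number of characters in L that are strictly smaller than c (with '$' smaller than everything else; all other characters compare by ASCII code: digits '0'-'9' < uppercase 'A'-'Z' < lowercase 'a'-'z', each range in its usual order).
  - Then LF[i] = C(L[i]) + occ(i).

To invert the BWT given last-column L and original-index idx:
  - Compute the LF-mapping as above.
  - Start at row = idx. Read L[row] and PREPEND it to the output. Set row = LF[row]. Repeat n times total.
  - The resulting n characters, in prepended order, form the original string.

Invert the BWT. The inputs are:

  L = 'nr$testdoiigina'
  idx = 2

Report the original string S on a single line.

LF mapping: 8 11 0 13 3 12 14 2 10 5 6 4 7 9 1
Walk LF starting at row 2, prepending L[row]:
  step 1: row=2, L[2]='$', prepend. Next row=LF[2]=0
  step 2: row=0, L[0]='n', prepend. Next row=LF[0]=8
  step 3: row=8, L[8]='o', prepend. Next row=LF[8]=10
  step 4: row=10, L[10]='i', prepend. Next row=LF[10]=6
  step 5: row=6, L[6]='t', prepend. Next row=LF[6]=14
  step 6: row=14, L[14]='a', prepend. Next row=LF[14]=1
  step 7: row=1, L[1]='r', prepend. Next row=LF[1]=11
  step 8: row=11, L[11]='g', prepend. Next row=LF[11]=4
  step 9: row=4, L[4]='e', prepend. Next row=LF[4]=3
  step 10: row=3, L[3]='t', prepend. Next row=LF[3]=13
  step 11: row=13, L[13]='n', prepend. Next row=LF[13]=9
  step 12: row=9, L[9]='i', prepend. Next row=LF[9]=5
  step 13: row=5, L[5]='s', prepend. Next row=LF[5]=12
  step 14: row=12, L[12]='i', prepend. Next row=LF[12]=7
  step 15: row=7, L[7]='d', prepend. Next row=LF[7]=2
Reversed output: disintegration$

Answer: disintegration$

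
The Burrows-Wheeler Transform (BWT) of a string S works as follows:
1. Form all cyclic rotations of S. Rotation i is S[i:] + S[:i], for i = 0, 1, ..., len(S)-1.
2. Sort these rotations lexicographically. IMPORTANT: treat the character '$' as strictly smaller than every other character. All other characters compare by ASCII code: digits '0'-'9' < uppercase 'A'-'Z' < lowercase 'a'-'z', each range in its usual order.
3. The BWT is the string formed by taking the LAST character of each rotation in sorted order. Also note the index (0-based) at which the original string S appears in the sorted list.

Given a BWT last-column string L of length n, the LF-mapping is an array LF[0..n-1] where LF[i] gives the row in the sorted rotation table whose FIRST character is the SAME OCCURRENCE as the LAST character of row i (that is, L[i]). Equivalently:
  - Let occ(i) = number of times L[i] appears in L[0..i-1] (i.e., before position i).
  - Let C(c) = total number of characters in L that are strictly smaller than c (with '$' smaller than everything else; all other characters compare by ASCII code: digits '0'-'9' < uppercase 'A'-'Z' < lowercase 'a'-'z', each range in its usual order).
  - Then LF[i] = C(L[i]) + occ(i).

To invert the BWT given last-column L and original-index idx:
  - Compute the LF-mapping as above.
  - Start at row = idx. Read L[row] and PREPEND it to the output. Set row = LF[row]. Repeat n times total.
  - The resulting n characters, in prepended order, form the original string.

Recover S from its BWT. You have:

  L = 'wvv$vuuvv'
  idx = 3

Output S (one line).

Answer: vuvvuvvw$

Derivation:
LF mapping: 8 3 4 0 5 1 2 6 7
Walk LF starting at row 3, prepending L[row]:
  step 1: row=3, L[3]='$', prepend. Next row=LF[3]=0
  step 2: row=0, L[0]='w', prepend. Next row=LF[0]=8
  step 3: row=8, L[8]='v', prepend. Next row=LF[8]=7
  step 4: row=7, L[7]='v', prepend. Next row=LF[7]=6
  step 5: row=6, L[6]='u', prepend. Next row=LF[6]=2
  step 6: row=2, L[2]='v', prepend. Next row=LF[2]=4
  step 7: row=4, L[4]='v', prepend. Next row=LF[4]=5
  step 8: row=5, L[5]='u', prepend. Next row=LF[5]=1
  step 9: row=1, L[1]='v', prepend. Next row=LF[1]=3
Reversed output: vuvvuvvw$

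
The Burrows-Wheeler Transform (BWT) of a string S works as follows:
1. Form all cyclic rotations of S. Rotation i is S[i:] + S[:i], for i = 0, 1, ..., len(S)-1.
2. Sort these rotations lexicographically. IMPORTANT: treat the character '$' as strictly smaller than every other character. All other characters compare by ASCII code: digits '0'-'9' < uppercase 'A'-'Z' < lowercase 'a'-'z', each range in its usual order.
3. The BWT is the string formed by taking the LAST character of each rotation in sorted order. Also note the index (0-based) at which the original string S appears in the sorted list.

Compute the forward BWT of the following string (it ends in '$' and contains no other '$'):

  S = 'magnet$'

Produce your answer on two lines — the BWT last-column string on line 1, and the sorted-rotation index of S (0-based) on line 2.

All 7 rotations (rotation i = S[i:]+S[:i]):
  rot[0] = magnet$
  rot[1] = agnet$m
  rot[2] = gnet$ma
  rot[3] = net$mag
  rot[4] = et$magn
  rot[5] = t$magne
  rot[6] = $magnet
Sorted (with $ < everything):
  sorted[0] = $magnet  (last char: 't')
  sorted[1] = agnet$m  (last char: 'm')
  sorted[2] = et$magn  (last char: 'n')
  sorted[3] = gnet$ma  (last char: 'a')
  sorted[4] = magnet$  (last char: '$')
  sorted[5] = net$mag  (last char: 'g')
  sorted[6] = t$magne  (last char: 'e')
Last column: tmna$ge
Original string S is at sorted index 4

Answer: tmna$ge
4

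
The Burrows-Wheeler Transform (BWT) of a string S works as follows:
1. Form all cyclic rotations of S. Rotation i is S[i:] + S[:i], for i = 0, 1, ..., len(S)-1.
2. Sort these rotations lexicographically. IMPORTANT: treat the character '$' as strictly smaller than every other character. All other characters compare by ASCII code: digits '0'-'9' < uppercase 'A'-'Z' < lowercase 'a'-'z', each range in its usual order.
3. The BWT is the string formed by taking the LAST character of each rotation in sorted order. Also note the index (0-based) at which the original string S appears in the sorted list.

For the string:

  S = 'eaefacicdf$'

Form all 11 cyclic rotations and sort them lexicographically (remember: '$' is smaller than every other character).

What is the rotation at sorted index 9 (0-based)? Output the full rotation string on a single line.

Answer: facicdf$eae

Derivation:
All 11 rotations (rotation i = S[i:]+S[:i]):
  rot[0] = eaefacicdf$
  rot[1] = aefacicdf$e
  rot[2] = efacicdf$ea
  rot[3] = facicdf$eae
  rot[4] = acicdf$eaef
  rot[5] = cicdf$eaefa
  rot[6] = icdf$eaefac
  rot[7] = cdf$eaefaci
  rot[8] = df$eaefacic
  rot[9] = f$eaefacicd
  rot[10] = $eaefacicdf
Sorted (with $ < everything):
  sorted[0] = $eaefacicdf
  sorted[1] = acicdf$eaef
  sorted[2] = aefacicdf$e
  sorted[3] = cdf$eaefaci
  sorted[4] = cicdf$eaefa
  sorted[5] = df$eaefacic
  sorted[6] = eaefacicdf$
  sorted[7] = efacicdf$ea
  sorted[8] = f$eaefacicd
  sorted[9] = facicdf$eae
  sorted[10] = icdf$eaefac
sorted[9] = facicdf$eae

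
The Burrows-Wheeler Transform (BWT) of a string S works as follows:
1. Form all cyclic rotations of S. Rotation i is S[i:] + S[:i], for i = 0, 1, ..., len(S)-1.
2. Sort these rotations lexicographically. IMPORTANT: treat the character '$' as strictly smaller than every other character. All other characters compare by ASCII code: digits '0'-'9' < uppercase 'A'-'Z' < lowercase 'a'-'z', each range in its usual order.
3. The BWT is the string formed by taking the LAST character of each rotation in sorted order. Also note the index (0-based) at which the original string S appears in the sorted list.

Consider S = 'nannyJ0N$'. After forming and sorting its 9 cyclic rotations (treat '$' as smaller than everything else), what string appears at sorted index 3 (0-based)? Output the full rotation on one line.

All 9 rotations (rotation i = S[i:]+S[:i]):
  rot[0] = nannyJ0N$
  rot[1] = annyJ0N$n
  rot[2] = nnyJ0N$na
  rot[3] = nyJ0N$nan
  rot[4] = yJ0N$nann
  rot[5] = J0N$nanny
  rot[6] = 0N$nannyJ
  rot[7] = N$nannyJ0
  rot[8] = $nannyJ0N
Sorted (with $ < everything):
  sorted[0] = $nannyJ0N
  sorted[1] = 0N$nannyJ
  sorted[2] = J0N$nanny
  sorted[3] = N$nannyJ0
  sorted[4] = annyJ0N$n
  sorted[5] = nannyJ0N$
  sorted[6] = nnyJ0N$na
  sorted[7] = nyJ0N$nan
  sorted[8] = yJ0N$nann
sorted[3] = N$nannyJ0

Answer: N$nannyJ0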